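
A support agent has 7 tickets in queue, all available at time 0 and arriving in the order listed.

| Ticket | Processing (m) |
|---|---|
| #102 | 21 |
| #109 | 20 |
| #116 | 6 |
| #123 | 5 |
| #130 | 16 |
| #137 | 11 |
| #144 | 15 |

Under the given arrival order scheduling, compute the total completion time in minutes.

402

FIFO (arrival order): #102 #109 #116 #123 #130 #137 #144.
#102: 0→21
#109: 21→41
#116: 41→47
#123: 47→52
#130: 52→68
#137: 68→79
#144: 79→94
Sum = 21+41+47+52+68+79+94 = 402.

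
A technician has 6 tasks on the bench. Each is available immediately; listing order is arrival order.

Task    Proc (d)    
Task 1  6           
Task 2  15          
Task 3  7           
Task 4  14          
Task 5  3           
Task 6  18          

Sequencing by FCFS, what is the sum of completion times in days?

FIFO (arrival order): Task 1 Task 2 Task 3 Task 4 Task 5 Task 6.
Task 1: 0→6
Task 2: 6→21
Task 3: 21→28
Task 4: 28→42
Task 5: 42→45
Task 6: 45→63
Sum = 6+21+28+42+45+63 = 205.

205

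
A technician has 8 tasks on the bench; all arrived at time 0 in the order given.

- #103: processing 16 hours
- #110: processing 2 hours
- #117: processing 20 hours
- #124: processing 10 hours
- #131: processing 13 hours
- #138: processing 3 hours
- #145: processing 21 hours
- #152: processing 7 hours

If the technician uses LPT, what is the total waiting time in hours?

446

LPT (decreasing processing time): #145 #117 #103 #131 #124 #152 #138 #110.
#145: waits 0, runs 0→21
#117: waits 21, runs 21→41
#103: waits 41, runs 41→57
#131: waits 57, runs 57→70
#124: waits 70, runs 70→80
#152: waits 80, runs 80→87
#138: waits 87, runs 87→90
#110: waits 90, runs 90→92
Sum = 0+21+41+57+70+80+87+90 = 446.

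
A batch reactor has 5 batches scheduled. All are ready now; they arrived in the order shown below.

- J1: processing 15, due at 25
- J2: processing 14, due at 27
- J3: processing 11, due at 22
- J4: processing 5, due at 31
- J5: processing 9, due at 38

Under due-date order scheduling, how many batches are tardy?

EDD (increasing due date): J3 J1 J2 J4 J5.
J3: 0→11, due 22, tardiness 0
J1: 11→26, due 25, tardiness 1
J2: 26→40, due 27, tardiness 13
J4: 40→45, due 31, tardiness 14
J5: 45→54, due 38, tardiness 16
Late batches: 4.

4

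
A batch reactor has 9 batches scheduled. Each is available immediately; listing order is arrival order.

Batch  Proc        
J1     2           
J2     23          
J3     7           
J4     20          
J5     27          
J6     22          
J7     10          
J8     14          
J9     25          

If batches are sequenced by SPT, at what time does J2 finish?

SPT (increasing processing time): J1 J3 J7 J8 J4 J6 J2 J9 J5.
J1: 0→2
J3: 2→9
J7: 9→19
J8: 19→33
J4: 33→53
J6: 53→75
J2: 75→98

98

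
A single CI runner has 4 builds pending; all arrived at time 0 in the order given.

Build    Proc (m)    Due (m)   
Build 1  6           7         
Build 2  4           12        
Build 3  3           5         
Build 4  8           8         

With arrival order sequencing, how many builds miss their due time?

2

FIFO (arrival order): Build 1 Build 2 Build 3 Build 4.
Build 1: 0→6, due 7, tardiness 0
Build 2: 6→10, due 12, tardiness 0
Build 3: 10→13, due 5, tardiness 8
Build 4: 13→21, due 8, tardiness 13
Late builds: 2.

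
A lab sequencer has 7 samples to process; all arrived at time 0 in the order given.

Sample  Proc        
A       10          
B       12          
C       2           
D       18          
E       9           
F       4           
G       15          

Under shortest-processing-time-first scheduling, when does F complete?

SPT (increasing processing time): C F E A B G D.
C: 0→2
F: 2→6

6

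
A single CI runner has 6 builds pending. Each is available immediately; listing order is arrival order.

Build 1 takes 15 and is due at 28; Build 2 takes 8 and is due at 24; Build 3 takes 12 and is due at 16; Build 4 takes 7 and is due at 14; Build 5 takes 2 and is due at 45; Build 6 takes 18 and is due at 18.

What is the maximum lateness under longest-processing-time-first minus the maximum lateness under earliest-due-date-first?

LPT (decreasing processing time): Build 6 Build 1 Build 3 Build 2 Build 4 Build 5.
Build 6: 0→18, due 18, lateness 0
Build 1: 18→33, due 28, lateness 5
Build 3: 33→45, due 16, lateness 29
Build 2: 45→53, due 24, lateness 29
Build 4: 53→60, due 14, lateness 46
Build 5: 60→62, due 45, lateness 17
Maximum = 46.
EDD (increasing due date): Build 4 Build 3 Build 6 Build 2 Build 1 Build 5.
Build 4: 0→7, due 14, lateness -7
Build 3: 7→19, due 16, lateness 3
Build 6: 19→37, due 18, lateness 19
Build 2: 37→45, due 24, lateness 21
Build 1: 45→60, due 28, lateness 32
Build 5: 60→62, due 45, lateness 17
Maximum = 32.
Difference = 46 − 32 = 14.

14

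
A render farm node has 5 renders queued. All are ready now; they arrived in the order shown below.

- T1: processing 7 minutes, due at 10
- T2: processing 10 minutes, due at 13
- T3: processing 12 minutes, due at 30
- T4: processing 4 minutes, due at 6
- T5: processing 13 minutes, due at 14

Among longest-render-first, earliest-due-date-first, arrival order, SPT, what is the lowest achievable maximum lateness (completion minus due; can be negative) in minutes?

LPT (decreasing processing time): T5 T3 T2 T1 T4.
T5: 0→13, due 14, lateness -1
T3: 13→25, due 30, lateness -5
T2: 25→35, due 13, lateness 22
T1: 35→42, due 10, lateness 32
T4: 42→46, due 6, lateness 40
Maximum = 40.
EDD (increasing due date): T4 T1 T2 T5 T3.
T4: 0→4, due 6, lateness -2
T1: 4→11, due 10, lateness 1
T2: 11→21, due 13, lateness 8
T5: 21→34, due 14, lateness 20
T3: 34→46, due 30, lateness 16
Maximum = 20.
FIFO (arrival order): T1 T2 T3 T4 T5.
T1: 0→7, due 10, lateness -3
T2: 7→17, due 13, lateness 4
T3: 17→29, due 30, lateness -1
T4: 29→33, due 6, lateness 27
T5: 33→46, due 14, lateness 32
Maximum = 32.
SPT (increasing processing time): T4 T1 T2 T3 T5.
T4: 0→4, due 6, lateness -2
T1: 4→11, due 10, lateness 1
T2: 11→21, due 13, lateness 8
T3: 21→33, due 30, lateness 3
T5: 33→46, due 14, lateness 32
Maximum = 32.
LPT 40, EDD 20, FIFO 32, SPT 32 → minimum 20.

20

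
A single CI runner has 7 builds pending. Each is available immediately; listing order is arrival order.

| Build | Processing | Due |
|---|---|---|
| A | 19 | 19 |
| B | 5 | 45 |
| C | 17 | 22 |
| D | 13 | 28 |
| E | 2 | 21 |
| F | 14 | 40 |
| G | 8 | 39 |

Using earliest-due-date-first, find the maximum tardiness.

33

EDD (increasing due date): A E C D G F B.
A: 0→19, due 19, tardiness 0
E: 19→21, due 21, tardiness 0
C: 21→38, due 22, tardiness 16
D: 38→51, due 28, tardiness 23
G: 51→59, due 39, tardiness 20
F: 59→73, due 40, tardiness 33
B: 73→78, due 45, tardiness 33
Maximum = 33.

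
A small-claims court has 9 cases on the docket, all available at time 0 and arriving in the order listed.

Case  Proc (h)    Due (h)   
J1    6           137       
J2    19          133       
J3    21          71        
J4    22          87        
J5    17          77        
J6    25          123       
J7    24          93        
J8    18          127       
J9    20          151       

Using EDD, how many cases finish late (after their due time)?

EDD (increasing due date): J3 J5 J4 J7 J6 J8 J2 J1 J9.
J3: 0→21, due 71, tardiness 0
J5: 21→38, due 77, tardiness 0
J4: 38→60, due 87, tardiness 0
J7: 60→84, due 93, tardiness 0
J6: 84→109, due 123, tardiness 0
J8: 109→127, due 127, tardiness 0
J2: 127→146, due 133, tardiness 13
J1: 146→152, due 137, tardiness 15
J9: 152→172, due 151, tardiness 21
Late cases: 3.

3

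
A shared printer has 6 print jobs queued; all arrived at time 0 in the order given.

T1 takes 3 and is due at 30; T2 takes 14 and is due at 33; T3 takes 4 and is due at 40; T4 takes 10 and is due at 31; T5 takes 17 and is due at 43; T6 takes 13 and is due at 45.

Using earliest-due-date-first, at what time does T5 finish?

48

EDD (increasing due date): T1 T4 T2 T3 T5 T6.
T1: 0→3
T4: 3→13
T2: 13→27
T3: 27→31
T5: 31→48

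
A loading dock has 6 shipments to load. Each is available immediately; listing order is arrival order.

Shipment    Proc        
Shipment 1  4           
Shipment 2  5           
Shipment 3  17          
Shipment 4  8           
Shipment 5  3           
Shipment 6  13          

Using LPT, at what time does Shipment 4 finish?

LPT (decreasing processing time): Shipment 3 Shipment 6 Shipment 4 Shipment 2 Shipment 1 Shipment 5.
Shipment 3: 0→17
Shipment 6: 17→30
Shipment 4: 30→38

38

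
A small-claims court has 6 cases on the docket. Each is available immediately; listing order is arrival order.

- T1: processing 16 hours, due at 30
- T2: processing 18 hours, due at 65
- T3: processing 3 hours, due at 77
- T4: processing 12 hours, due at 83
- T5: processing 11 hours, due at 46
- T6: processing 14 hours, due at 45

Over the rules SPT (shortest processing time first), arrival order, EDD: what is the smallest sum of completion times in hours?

SPT (increasing processing time): T3 T5 T4 T6 T1 T2.
T3: 0→3
T5: 3→14
T4: 14→26
T6: 26→40
T1: 40→56
T2: 56→74
Sum = 3+14+26+40+56+74 = 213.
FIFO (arrival order): T1 T2 T3 T4 T5 T6.
T1: 0→16
T2: 16→34
T3: 34→37
T4: 37→49
T5: 49→60
T6: 60→74
Sum = 16+34+37+49+60+74 = 270.
EDD (increasing due date): T1 T6 T5 T2 T3 T4.
T1: 0→16
T6: 16→30
T5: 30→41
T2: 41→59
T3: 59→62
T4: 62→74
Sum = 16+30+41+59+62+74 = 282.
SPT 213, FIFO 270, EDD 282 → minimum 213.

213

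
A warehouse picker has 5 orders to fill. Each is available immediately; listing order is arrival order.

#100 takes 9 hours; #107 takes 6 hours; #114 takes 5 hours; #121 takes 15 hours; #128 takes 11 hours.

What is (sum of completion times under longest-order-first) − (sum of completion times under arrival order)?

LPT (decreasing processing time): #121 #128 #100 #107 #114.
#121: 0→15
#128: 15→26
#100: 26→35
#107: 35→41
#114: 41→46
Sum = 15+26+35+41+46 = 163.
FIFO (arrival order): #100 #107 #114 #121 #128.
#100: 0→9
#107: 9→15
#114: 15→20
#121: 20→35
#128: 35→46
Sum = 9+15+20+35+46 = 125.
Difference = 163 − 125 = 38.

38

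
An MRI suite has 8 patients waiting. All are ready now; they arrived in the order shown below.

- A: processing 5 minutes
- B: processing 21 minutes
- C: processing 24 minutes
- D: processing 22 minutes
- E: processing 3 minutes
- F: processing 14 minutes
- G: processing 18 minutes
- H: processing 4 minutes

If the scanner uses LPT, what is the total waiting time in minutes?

LPT (decreasing processing time): C D B G F A H E.
C: waits 0, runs 0→24
D: waits 24, runs 24→46
B: waits 46, runs 46→67
G: waits 67, runs 67→85
F: waits 85, runs 85→99
A: waits 99, runs 99→104
H: waits 104, runs 104→108
E: waits 108, runs 108→111
Sum = 0+24+46+67+85+99+104+108 = 533.

533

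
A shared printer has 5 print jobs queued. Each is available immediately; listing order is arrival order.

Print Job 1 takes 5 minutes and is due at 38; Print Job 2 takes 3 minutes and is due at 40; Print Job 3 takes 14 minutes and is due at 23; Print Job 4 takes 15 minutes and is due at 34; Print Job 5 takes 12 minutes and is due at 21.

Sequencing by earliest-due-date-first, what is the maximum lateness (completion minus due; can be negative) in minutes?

EDD (increasing due date): Print Job 5 Print Job 3 Print Job 4 Print Job 1 Print Job 2.
Print Job 5: 0→12, due 21, lateness -9
Print Job 3: 12→26, due 23, lateness 3
Print Job 4: 26→41, due 34, lateness 7
Print Job 1: 41→46, due 38, lateness 8
Print Job 2: 46→49, due 40, lateness 9
Maximum = 9.

9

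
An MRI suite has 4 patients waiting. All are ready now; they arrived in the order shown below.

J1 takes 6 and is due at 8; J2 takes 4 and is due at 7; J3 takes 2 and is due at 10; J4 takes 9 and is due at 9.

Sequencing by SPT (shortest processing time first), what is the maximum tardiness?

SPT (increasing processing time): J3 J2 J1 J4.
J3: 0→2, due 10, tardiness 0
J2: 2→6, due 7, tardiness 0
J1: 6→12, due 8, tardiness 4
J4: 12→21, due 9, tardiness 12
Maximum = 12.

12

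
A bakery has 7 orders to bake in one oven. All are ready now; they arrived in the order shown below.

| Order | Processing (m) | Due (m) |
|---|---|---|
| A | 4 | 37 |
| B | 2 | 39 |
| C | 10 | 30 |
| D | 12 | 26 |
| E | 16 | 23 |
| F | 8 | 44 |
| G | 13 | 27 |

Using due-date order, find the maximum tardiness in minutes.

21

EDD (increasing due date): E D G C A B F.
E: 0→16, due 23, tardiness 0
D: 16→28, due 26, tardiness 2
G: 28→41, due 27, tardiness 14
C: 41→51, due 30, tardiness 21
A: 51→55, due 37, tardiness 18
B: 55→57, due 39, tardiness 18
F: 57→65, due 44, tardiness 21
Maximum = 21.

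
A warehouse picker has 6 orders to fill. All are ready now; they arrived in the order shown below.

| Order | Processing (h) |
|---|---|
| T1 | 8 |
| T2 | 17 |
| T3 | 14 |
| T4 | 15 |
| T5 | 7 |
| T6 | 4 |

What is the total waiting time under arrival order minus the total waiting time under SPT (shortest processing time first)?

72

FIFO (arrival order): T1 T2 T3 T4 T5 T6.
T1: waits 0, runs 0→8
T2: waits 8, runs 8→25
T3: waits 25, runs 25→39
T4: waits 39, runs 39→54
T5: waits 54, runs 54→61
T6: waits 61, runs 61→65
Sum = 0+8+25+39+54+61 = 187.
SPT (increasing processing time): T6 T5 T1 T3 T4 T2.
T6: waits 0, runs 0→4
T5: waits 4, runs 4→11
T1: waits 11, runs 11→19
T3: waits 19, runs 19→33
T4: waits 33, runs 33→48
T2: waits 48, runs 48→65
Sum = 0+4+11+19+33+48 = 115.
Difference = 187 − 115 = 72.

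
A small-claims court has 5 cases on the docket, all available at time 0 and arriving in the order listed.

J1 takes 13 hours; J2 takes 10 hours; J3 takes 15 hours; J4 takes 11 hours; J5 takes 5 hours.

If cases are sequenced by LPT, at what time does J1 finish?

28

LPT (decreasing processing time): J3 J1 J4 J2 J5.
J3: 0→15
J1: 15→28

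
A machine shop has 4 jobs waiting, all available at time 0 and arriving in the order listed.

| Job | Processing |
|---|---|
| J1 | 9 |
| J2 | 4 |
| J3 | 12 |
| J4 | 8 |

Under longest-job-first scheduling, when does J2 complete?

LPT (decreasing processing time): J3 J1 J4 J2.
J3: 0→12
J1: 12→21
J4: 21→29
J2: 29→33

33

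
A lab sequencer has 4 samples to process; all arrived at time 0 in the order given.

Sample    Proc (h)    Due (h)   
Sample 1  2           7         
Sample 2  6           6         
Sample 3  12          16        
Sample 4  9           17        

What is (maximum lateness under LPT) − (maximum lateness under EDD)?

LPT (decreasing processing time): Sample 3 Sample 4 Sample 2 Sample 1.
Sample 3: 0→12, due 16, lateness -4
Sample 4: 12→21, due 17, lateness 4
Sample 2: 21→27, due 6, lateness 21
Sample 1: 27→29, due 7, lateness 22
Maximum = 22.
EDD (increasing due date): Sample 2 Sample 1 Sample 3 Sample 4.
Sample 2: 0→6, due 6, lateness 0
Sample 1: 6→8, due 7, lateness 1
Sample 3: 8→20, due 16, lateness 4
Sample 4: 20→29, due 17, lateness 12
Maximum = 12.
Difference = 22 − 12 = 10.

10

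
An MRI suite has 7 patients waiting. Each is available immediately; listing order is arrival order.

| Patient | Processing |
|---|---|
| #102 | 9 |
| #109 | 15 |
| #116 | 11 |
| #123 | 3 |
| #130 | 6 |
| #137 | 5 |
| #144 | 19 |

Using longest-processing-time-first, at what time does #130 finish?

LPT (decreasing processing time): #144 #109 #116 #102 #130 #137 #123.
#144: 0→19
#109: 19→34
#116: 34→45
#102: 45→54
#130: 54→60

60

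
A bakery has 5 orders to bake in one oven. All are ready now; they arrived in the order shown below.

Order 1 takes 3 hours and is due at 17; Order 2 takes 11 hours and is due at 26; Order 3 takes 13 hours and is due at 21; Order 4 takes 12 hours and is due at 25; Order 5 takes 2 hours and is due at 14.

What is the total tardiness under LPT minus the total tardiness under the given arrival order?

12

LPT (decreasing processing time): Order 3 Order 4 Order 2 Order 1 Order 5.
Order 3: 0→13, due 21, tardiness 0
Order 4: 13→25, due 25, tardiness 0
Order 2: 25→36, due 26, tardiness 10
Order 1: 36→39, due 17, tardiness 22
Order 5: 39→41, due 14, tardiness 27
Sum = 0+0+10+22+27 = 59.
FIFO (arrival order): Order 1 Order 2 Order 3 Order 4 Order 5.
Order 1: 0→3, due 17, tardiness 0
Order 2: 3→14, due 26, tardiness 0
Order 3: 14→27, due 21, tardiness 6
Order 4: 27→39, due 25, tardiness 14
Order 5: 39→41, due 14, tardiness 27
Sum = 0+0+6+14+27 = 47.
Difference = 59 − 47 = 12.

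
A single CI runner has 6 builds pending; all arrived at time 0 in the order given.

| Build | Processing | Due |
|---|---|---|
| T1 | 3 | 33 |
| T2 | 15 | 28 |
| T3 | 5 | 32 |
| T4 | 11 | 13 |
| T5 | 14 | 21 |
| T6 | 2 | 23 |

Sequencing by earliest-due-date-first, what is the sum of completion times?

202

EDD (increasing due date): T4 T5 T6 T2 T3 T1.
T4: 0→11
T5: 11→25
T6: 25→27
T2: 27→42
T3: 42→47
T1: 47→50
Sum = 11+25+27+42+47+50 = 202.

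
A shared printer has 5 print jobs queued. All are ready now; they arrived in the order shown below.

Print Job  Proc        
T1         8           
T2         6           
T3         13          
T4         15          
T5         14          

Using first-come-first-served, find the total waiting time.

91

FIFO (arrival order): T1 T2 T3 T4 T5.
T1: waits 0, runs 0→8
T2: waits 8, runs 8→14
T3: waits 14, runs 14→27
T4: waits 27, runs 27→42
T5: waits 42, runs 42→56
Sum = 0+8+14+27+42 = 91.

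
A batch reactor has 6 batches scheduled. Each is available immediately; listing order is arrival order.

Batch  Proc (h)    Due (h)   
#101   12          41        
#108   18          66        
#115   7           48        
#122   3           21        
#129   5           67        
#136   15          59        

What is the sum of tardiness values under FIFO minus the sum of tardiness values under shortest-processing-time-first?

FIFO (arrival order): #101 #108 #115 #122 #129 #136.
#101: 0→12, due 41, tardiness 0
#108: 12→30, due 66, tardiness 0
#115: 30→37, due 48, tardiness 0
#122: 37→40, due 21, tardiness 19
#129: 40→45, due 67, tardiness 0
#136: 45→60, due 59, tardiness 1
Sum = 0+0+0+19+0+1 = 20.
SPT (increasing processing time): #122 #129 #115 #101 #136 #108.
#122: 0→3, due 21, tardiness 0
#129: 3→8, due 67, tardiness 0
#115: 8→15, due 48, tardiness 0
#101: 15→27, due 41, tardiness 0
#136: 27→42, due 59, tardiness 0
#108: 42→60, due 66, tardiness 0
Sum = 0+0+0+0+0+0 = 0.
Difference = 20 − 0 = 20.

20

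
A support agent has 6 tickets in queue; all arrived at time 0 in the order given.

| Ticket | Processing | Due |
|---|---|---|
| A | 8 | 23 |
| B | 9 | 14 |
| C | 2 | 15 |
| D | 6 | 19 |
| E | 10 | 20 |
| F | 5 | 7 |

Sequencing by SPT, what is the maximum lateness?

SPT (increasing processing time): C F D A B E.
C: 0→2, due 15, lateness -13
F: 2→7, due 7, lateness 0
D: 7→13, due 19, lateness -6
A: 13→21, due 23, lateness -2
B: 21→30, due 14, lateness 16
E: 30→40, due 20, lateness 20
Maximum = 20.

20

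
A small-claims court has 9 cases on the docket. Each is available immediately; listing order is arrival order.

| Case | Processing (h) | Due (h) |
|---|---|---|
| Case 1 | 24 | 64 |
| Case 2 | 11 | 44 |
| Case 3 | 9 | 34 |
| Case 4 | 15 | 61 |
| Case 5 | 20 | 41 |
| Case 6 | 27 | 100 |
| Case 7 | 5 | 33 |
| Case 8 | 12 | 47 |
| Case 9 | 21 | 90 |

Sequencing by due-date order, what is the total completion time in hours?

EDD (increasing due date): Case 7 Case 3 Case 5 Case 2 Case 8 Case 4 Case 1 Case 9 Case 6.
Case 7: 0→5
Case 3: 5→14
Case 5: 14→34
Case 2: 34→45
Case 8: 45→57
Case 4: 57→72
Case 1: 72→96
Case 9: 96→117
Case 6: 117→144
Sum = 5+14+34+45+57+72+96+117+144 = 584.

584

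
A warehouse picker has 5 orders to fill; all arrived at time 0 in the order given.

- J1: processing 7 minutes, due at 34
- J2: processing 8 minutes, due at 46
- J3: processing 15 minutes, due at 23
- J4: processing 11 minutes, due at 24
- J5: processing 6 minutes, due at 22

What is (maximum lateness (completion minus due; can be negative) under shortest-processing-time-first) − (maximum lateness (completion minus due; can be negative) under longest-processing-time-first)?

-1

SPT (increasing processing time): J5 J1 J2 J4 J3.
J5: 0→6, due 22, lateness -16
J1: 6→13, due 34, lateness -21
J2: 13→21, due 46, lateness -25
J4: 21→32, due 24, lateness 8
J3: 32→47, due 23, lateness 24
Maximum = 24.
LPT (decreasing processing time): J3 J4 J2 J1 J5.
J3: 0→15, due 23, lateness -8
J4: 15→26, due 24, lateness 2
J2: 26→34, due 46, lateness -12
J1: 34→41, due 34, lateness 7
J5: 41→47, due 22, lateness 25
Maximum = 25.
Difference = 24 − 25 = -1.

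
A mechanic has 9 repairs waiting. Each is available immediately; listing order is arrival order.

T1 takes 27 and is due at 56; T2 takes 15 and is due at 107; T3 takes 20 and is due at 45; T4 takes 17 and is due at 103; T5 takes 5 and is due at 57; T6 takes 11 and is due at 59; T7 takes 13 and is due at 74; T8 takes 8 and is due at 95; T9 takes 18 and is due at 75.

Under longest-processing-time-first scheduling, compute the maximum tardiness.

77

LPT (decreasing processing time): T1 T3 T9 T4 T2 T7 T6 T8 T5.
T1: 0→27, due 56, tardiness 0
T3: 27→47, due 45, tardiness 2
T9: 47→65, due 75, tardiness 0
T4: 65→82, due 103, tardiness 0
T2: 82→97, due 107, tardiness 0
T7: 97→110, due 74, tardiness 36
T6: 110→121, due 59, tardiness 62
T8: 121→129, due 95, tardiness 34
T5: 129→134, due 57, tardiness 77
Maximum = 77.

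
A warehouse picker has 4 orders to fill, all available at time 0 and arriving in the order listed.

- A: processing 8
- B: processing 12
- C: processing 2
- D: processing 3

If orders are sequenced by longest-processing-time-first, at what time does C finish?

25

LPT (decreasing processing time): B A D C.
B: 0→12
A: 12→20
D: 20→23
C: 23→25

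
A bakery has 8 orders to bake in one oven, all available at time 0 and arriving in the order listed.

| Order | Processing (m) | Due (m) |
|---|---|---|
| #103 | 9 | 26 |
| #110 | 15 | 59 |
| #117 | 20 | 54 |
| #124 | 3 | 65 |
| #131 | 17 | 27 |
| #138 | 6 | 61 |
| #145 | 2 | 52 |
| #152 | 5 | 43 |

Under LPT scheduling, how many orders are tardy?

LPT (decreasing processing time): #117 #131 #110 #103 #138 #152 #124 #145.
#117: 0→20, due 54, tardiness 0
#131: 20→37, due 27, tardiness 10
#110: 37→52, due 59, tardiness 0
#103: 52→61, due 26, tardiness 35
#138: 61→67, due 61, tardiness 6
#152: 67→72, due 43, tardiness 29
#124: 72→75, due 65, tardiness 10
#145: 75→77, due 52, tardiness 25
Late orders: 6.

6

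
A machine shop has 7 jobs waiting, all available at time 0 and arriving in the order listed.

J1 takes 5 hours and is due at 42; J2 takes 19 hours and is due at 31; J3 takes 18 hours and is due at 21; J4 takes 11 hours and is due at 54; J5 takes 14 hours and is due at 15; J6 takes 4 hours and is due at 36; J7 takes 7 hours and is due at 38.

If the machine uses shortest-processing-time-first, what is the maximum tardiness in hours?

47

SPT (increasing processing time): J6 J1 J7 J4 J5 J3 J2.
J6: 0→4, due 36, tardiness 0
J1: 4→9, due 42, tardiness 0
J7: 9→16, due 38, tardiness 0
J4: 16→27, due 54, tardiness 0
J5: 27→41, due 15, tardiness 26
J3: 41→59, due 21, tardiness 38
J2: 59→78, due 31, tardiness 47
Maximum = 47.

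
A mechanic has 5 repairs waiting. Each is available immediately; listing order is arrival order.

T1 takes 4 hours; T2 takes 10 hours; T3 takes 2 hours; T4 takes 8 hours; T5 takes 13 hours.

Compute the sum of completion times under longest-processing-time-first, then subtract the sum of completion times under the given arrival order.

44

LPT (decreasing processing time): T5 T2 T4 T1 T3.
T5: 0→13
T2: 13→23
T4: 23→31
T1: 31→35
T3: 35→37
Sum = 13+23+31+35+37 = 139.
FIFO (arrival order): T1 T2 T3 T4 T5.
T1: 0→4
T2: 4→14
T3: 14→16
T4: 16→24
T5: 24→37
Sum = 4+14+16+24+37 = 95.
Difference = 139 − 95 = 44.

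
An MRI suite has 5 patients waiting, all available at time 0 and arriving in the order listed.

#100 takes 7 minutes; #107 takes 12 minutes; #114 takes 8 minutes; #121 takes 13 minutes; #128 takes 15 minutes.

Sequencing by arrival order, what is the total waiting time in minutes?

93

FIFO (arrival order): #100 #107 #114 #121 #128.
#100: waits 0, runs 0→7
#107: waits 7, runs 7→19
#114: waits 19, runs 19→27
#121: waits 27, runs 27→40
#128: waits 40, runs 40→55
Sum = 0+7+19+27+40 = 93.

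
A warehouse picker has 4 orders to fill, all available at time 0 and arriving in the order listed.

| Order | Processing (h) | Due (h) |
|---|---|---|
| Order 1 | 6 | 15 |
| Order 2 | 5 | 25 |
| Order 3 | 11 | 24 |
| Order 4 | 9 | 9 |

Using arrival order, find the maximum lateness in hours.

FIFO (arrival order): Order 1 Order 2 Order 3 Order 4.
Order 1: 0→6, due 15, lateness -9
Order 2: 6→11, due 25, lateness -14
Order 3: 11→22, due 24, lateness -2
Order 4: 22→31, due 9, lateness 22
Maximum = 22.

22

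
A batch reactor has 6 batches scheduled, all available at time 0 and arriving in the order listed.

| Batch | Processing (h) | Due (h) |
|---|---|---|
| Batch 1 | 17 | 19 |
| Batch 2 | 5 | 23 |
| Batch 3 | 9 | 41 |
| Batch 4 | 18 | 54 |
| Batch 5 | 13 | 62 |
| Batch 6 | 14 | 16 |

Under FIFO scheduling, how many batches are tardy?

FIFO (arrival order): Batch 1 Batch 2 Batch 3 Batch 4 Batch 5 Batch 6.
Batch 1: 0→17, due 19, tardiness 0
Batch 2: 17→22, due 23, tardiness 0
Batch 3: 22→31, due 41, tardiness 0
Batch 4: 31→49, due 54, tardiness 0
Batch 5: 49→62, due 62, tardiness 0
Batch 6: 62→76, due 16, tardiness 60
Late batches: 1.

1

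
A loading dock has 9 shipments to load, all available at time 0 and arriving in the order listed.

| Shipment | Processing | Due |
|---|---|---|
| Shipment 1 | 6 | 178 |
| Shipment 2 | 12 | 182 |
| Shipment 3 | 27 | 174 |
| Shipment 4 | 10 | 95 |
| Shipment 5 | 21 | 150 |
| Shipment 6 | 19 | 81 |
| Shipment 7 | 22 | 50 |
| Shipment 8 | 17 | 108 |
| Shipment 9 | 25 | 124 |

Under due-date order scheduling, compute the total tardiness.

0

EDD (increasing due date): Shipment 7 Shipment 6 Shipment 4 Shipment 8 Shipment 9 Shipment 5 Shipment 3 Shipment 1 Shipment 2.
Shipment 7: 0→22, due 50, tardiness 0
Shipment 6: 22→41, due 81, tardiness 0
Shipment 4: 41→51, due 95, tardiness 0
Shipment 8: 51→68, due 108, tardiness 0
Shipment 9: 68→93, due 124, tardiness 0
Shipment 5: 93→114, due 150, tardiness 0
Shipment 3: 114→141, due 174, tardiness 0
Shipment 1: 141→147, due 178, tardiness 0
Shipment 2: 147→159, due 182, tardiness 0
Sum = 0+0+0+0+0+0+0+0+0 = 0.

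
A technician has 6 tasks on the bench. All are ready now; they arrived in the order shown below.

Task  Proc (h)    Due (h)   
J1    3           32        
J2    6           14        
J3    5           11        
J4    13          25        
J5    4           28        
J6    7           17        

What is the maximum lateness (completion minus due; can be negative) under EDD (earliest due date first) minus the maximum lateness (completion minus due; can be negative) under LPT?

-13

EDD (increasing due date): J3 J2 J6 J4 J5 J1.
J3: 0→5, due 11, lateness -6
J2: 5→11, due 14, lateness -3
J6: 11→18, due 17, lateness 1
J4: 18→31, due 25, lateness 6
J5: 31→35, due 28, lateness 7
J1: 35→38, due 32, lateness 6
Maximum = 7.
LPT (decreasing processing time): J4 J6 J2 J3 J5 J1.
J4: 0→13, due 25, lateness -12
J6: 13→20, due 17, lateness 3
J2: 20→26, due 14, lateness 12
J3: 26→31, due 11, lateness 20
J5: 31→35, due 28, lateness 7
J1: 35→38, due 32, lateness 6
Maximum = 20.
Difference = 7 − 20 = -13.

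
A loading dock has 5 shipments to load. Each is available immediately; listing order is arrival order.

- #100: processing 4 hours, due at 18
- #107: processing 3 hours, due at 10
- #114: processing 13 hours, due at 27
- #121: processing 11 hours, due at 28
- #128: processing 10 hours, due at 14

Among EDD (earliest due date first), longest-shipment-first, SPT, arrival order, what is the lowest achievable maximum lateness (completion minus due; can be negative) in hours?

EDD (increasing due date): #107 #128 #100 #114 #121.
#107: 0→3, due 10, lateness -7
#128: 3→13, due 14, lateness -1
#100: 13→17, due 18, lateness -1
#114: 17→30, due 27, lateness 3
#121: 30→41, due 28, lateness 13
Maximum = 13.
LPT (decreasing processing time): #114 #121 #128 #100 #107.
#114: 0→13, due 27, lateness -14
#121: 13→24, due 28, lateness -4
#128: 24→34, due 14, lateness 20
#100: 34→38, due 18, lateness 20
#107: 38→41, due 10, lateness 31
Maximum = 31.
SPT (increasing processing time): #107 #100 #128 #121 #114.
#107: 0→3, due 10, lateness -7
#100: 3→7, due 18, lateness -11
#128: 7→17, due 14, lateness 3
#121: 17→28, due 28, lateness 0
#114: 28→41, due 27, lateness 14
Maximum = 14.
FIFO (arrival order): #100 #107 #114 #121 #128.
#100: 0→4, due 18, lateness -14
#107: 4→7, due 10, lateness -3
#114: 7→20, due 27, lateness -7
#121: 20→31, due 28, lateness 3
#128: 31→41, due 14, lateness 27
Maximum = 27.
EDD 13, LPT 31, SPT 14, FIFO 27 → minimum 13.

13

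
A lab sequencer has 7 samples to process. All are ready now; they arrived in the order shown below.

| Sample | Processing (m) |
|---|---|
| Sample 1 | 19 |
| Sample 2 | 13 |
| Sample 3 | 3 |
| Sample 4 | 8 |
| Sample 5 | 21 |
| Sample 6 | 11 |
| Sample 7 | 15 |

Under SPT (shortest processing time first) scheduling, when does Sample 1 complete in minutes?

SPT (increasing processing time): Sample 3 Sample 4 Sample 6 Sample 2 Sample 7 Sample 1 Sample 5.
Sample 3: 0→3
Sample 4: 3→11
Sample 6: 11→22
Sample 2: 22→35
Sample 7: 35→50
Sample 1: 50→69

69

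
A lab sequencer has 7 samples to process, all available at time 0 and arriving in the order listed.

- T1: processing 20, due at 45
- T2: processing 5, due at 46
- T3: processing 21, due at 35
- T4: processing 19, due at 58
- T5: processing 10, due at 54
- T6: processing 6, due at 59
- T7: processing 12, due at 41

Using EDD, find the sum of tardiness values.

97

EDD (increasing due date): T3 T7 T1 T2 T5 T4 T6.
T3: 0→21, due 35, tardiness 0
T7: 21→33, due 41, tardiness 0
T1: 33→53, due 45, tardiness 8
T2: 53→58, due 46, tardiness 12
T5: 58→68, due 54, tardiness 14
T4: 68→87, due 58, tardiness 29
T6: 87→93, due 59, tardiness 34
Sum = 0+0+8+12+14+29+34 = 97.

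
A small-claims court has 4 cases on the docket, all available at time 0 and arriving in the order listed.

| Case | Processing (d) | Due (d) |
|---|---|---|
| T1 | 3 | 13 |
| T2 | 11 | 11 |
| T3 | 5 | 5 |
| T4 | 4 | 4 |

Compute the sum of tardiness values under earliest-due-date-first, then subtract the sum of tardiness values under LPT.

-14

EDD (increasing due date): T4 T3 T2 T1.
T4: 0→4, due 4, tardiness 0
T3: 4→9, due 5, tardiness 4
T2: 9→20, due 11, tardiness 9
T1: 20→23, due 13, tardiness 10
Sum = 0+4+9+10 = 23.
LPT (decreasing processing time): T2 T3 T4 T1.
T2: 0→11, due 11, tardiness 0
T3: 11→16, due 5, tardiness 11
T4: 16→20, due 4, tardiness 16
T1: 20→23, due 13, tardiness 10
Sum = 0+11+16+10 = 37.
Difference = 23 − 37 = -14.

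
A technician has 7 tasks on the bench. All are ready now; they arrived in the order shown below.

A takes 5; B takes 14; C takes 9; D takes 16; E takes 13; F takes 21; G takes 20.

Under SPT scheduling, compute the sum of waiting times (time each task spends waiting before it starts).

221

SPT (increasing processing time): A C E B D G F.
A: waits 0, runs 0→5
C: waits 5, runs 5→14
E: waits 14, runs 14→27
B: waits 27, runs 27→41
D: waits 41, runs 41→57
G: waits 57, runs 57→77
F: waits 77, runs 77→98
Sum = 0+5+14+27+41+57+77 = 221.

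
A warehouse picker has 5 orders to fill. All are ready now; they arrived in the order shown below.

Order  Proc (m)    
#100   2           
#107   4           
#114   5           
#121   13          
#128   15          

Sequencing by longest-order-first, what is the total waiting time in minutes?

LPT (decreasing processing time): #128 #121 #114 #107 #100.
#128: waits 0, runs 0→15
#121: waits 15, runs 15→28
#114: waits 28, runs 28→33
#107: waits 33, runs 33→37
#100: waits 37, runs 37→39
Sum = 0+15+28+33+37 = 113.

113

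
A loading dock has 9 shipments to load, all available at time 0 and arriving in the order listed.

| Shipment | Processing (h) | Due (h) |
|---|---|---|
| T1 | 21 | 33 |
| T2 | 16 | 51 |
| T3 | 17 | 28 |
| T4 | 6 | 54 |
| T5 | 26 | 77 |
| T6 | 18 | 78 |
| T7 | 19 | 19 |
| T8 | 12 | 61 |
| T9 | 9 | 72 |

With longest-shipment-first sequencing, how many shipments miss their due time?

8

LPT (decreasing processing time): T5 T1 T7 T6 T3 T2 T8 T9 T4.
T5: 0→26, due 77, tardiness 0
T1: 26→47, due 33, tardiness 14
T7: 47→66, due 19, tardiness 47
T6: 66→84, due 78, tardiness 6
T3: 84→101, due 28, tardiness 73
T2: 101→117, due 51, tardiness 66
T8: 117→129, due 61, tardiness 68
T9: 129→138, due 72, tardiness 66
T4: 138→144, due 54, tardiness 90
Late shipments: 8.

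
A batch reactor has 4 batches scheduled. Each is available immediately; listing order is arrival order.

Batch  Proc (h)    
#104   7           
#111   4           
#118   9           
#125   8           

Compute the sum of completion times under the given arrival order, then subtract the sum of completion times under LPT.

-12

FIFO (arrival order): #104 #111 #118 #125.
#104: 0→7
#111: 7→11
#118: 11→20
#125: 20→28
Sum = 7+11+20+28 = 66.
LPT (decreasing processing time): #118 #125 #104 #111.
#118: 0→9
#125: 9→17
#104: 17→24
#111: 24→28
Sum = 9+17+24+28 = 78.
Difference = 66 − 78 = -12.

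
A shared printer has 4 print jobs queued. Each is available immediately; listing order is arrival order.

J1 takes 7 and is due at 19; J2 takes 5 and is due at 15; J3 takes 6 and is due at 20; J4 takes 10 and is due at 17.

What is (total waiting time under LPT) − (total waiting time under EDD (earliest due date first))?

8

LPT (decreasing processing time): J4 J1 J3 J2.
J4: waits 0, runs 0→10
J1: waits 10, runs 10→17
J3: waits 17, runs 17→23
J2: waits 23, runs 23→28
Sum = 0+10+17+23 = 50.
EDD (increasing due date): J2 J4 J1 J3.
J2: waits 0, runs 0→5
J4: waits 5, runs 5→15
J1: waits 15, runs 15→22
J3: waits 22, runs 22→28
Sum = 0+5+15+22 = 42.
Difference = 50 − 42 = 8.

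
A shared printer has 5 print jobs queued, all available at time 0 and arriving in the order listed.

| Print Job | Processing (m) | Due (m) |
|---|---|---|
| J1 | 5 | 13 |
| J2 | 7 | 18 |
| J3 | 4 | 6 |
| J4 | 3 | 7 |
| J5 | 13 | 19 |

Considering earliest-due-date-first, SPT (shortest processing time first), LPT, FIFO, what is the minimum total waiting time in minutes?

EDD (increasing due date): J3 J4 J1 J2 J5.
J3: waits 0, runs 0→4
J4: waits 4, runs 4→7
J1: waits 7, runs 7→12
J2: waits 12, runs 12→19
J5: waits 19, runs 19→32
Sum = 0+4+7+12+19 = 42.
SPT (increasing processing time): J4 J3 J1 J2 J5.
J4: waits 0, runs 0→3
J3: waits 3, runs 3→7
J1: waits 7, runs 7→12
J2: waits 12, runs 12→19
J5: waits 19, runs 19→32
Sum = 0+3+7+12+19 = 41.
LPT (decreasing processing time): J5 J2 J1 J3 J4.
J5: waits 0, runs 0→13
J2: waits 13, runs 13→20
J1: waits 20, runs 20→25
J3: waits 25, runs 25→29
J4: waits 29, runs 29→32
Sum = 0+13+20+25+29 = 87.
FIFO (arrival order): J1 J2 J3 J4 J5.
J1: waits 0, runs 0→5
J2: waits 5, runs 5→12
J3: waits 12, runs 12→16
J4: waits 16, runs 16→19
J5: waits 19, runs 19→32
Sum = 0+5+12+16+19 = 52.
EDD 42, SPT 41, LPT 87, FIFO 52 → minimum 41.

41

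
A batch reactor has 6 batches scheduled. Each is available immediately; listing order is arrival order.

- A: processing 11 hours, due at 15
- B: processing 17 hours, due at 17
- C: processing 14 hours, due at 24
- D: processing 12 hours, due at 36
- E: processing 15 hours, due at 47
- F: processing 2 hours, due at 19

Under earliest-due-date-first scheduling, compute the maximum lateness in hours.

24

EDD (increasing due date): A B F C D E.
A: 0→11, due 15, lateness -4
B: 11→28, due 17, lateness 11
F: 28→30, due 19, lateness 11
C: 30→44, due 24, lateness 20
D: 44→56, due 36, lateness 20
E: 56→71, due 47, lateness 24
Maximum = 24.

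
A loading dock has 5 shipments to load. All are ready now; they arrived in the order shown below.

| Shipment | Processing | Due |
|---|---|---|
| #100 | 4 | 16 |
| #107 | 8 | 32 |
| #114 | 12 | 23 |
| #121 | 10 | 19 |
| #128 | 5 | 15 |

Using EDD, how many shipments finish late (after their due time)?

2

EDD (increasing due date): #128 #100 #121 #114 #107.
#128: 0→5, due 15, tardiness 0
#100: 5→9, due 16, tardiness 0
#121: 9→19, due 19, tardiness 0
#114: 19→31, due 23, tardiness 8
#107: 31→39, due 32, tardiness 7
Late shipments: 2.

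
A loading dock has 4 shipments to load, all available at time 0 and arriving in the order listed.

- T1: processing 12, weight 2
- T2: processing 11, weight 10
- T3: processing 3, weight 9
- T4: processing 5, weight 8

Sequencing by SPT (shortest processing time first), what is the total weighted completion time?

SPT (increasing processing time): T3 T4 T2 T1.
T3: finishes 3, weight 9, w·C = 27
T4: finishes 8, weight 8, w·C = 64
T2: finishes 19, weight 10, w·C = 190
T1: finishes 31, weight 2, w·C = 62
Sum = 27+64+190+62 = 343.

343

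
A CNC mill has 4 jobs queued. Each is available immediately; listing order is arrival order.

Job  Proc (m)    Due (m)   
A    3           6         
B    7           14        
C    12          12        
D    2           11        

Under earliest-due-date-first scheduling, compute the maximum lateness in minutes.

10

EDD (increasing due date): A D C B.
A: 0→3, due 6, lateness -3
D: 3→5, due 11, lateness -6
C: 5→17, due 12, lateness 5
B: 17→24, due 14, lateness 10
Maximum = 10.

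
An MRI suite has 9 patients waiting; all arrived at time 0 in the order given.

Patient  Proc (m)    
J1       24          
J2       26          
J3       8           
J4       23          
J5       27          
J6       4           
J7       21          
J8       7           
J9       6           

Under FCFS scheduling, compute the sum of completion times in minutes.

FIFO (arrival order): J1 J2 J3 J4 J5 J6 J7 J8 J9.
J1: 0→24
J2: 24→50
J3: 50→58
J4: 58→81
J5: 81→108
J6: 108→112
J7: 112→133
J8: 133→140
J9: 140→146
Sum = 24+50+58+81+108+112+133+140+146 = 852.

852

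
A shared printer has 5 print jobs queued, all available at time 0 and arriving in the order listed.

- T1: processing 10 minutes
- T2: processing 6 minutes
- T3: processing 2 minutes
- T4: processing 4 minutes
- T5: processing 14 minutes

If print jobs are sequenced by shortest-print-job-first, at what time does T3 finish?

2

SPT (increasing processing time): T3 T4 T2 T1 T5.
T3: 0→2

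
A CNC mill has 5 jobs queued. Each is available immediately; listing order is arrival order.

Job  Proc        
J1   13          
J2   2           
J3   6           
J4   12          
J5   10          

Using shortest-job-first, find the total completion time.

101

SPT (increasing processing time): J2 J3 J5 J4 J1.
J2: 0→2
J3: 2→8
J5: 8→18
J4: 18→30
J1: 30→43
Sum = 2+8+18+30+43 = 101.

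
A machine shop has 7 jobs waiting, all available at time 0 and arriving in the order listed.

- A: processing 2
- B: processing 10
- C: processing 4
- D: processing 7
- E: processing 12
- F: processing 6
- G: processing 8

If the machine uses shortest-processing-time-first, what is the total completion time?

152

SPT (increasing processing time): A C F D G B E.
A: 0→2
C: 2→6
F: 6→12
D: 12→19
G: 19→27
B: 27→37
E: 37→49
Sum = 2+6+12+19+27+37+49 = 152.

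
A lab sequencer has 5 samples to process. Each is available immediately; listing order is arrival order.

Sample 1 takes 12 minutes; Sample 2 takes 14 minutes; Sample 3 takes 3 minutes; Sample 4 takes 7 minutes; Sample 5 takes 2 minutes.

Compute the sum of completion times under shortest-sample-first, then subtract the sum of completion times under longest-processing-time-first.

SPT (increasing processing time): Sample 5 Sample 3 Sample 4 Sample 1 Sample 2.
Sample 5: 0→2
Sample 3: 2→5
Sample 4: 5→12
Sample 1: 12→24
Sample 2: 24→38
Sum = 2+5+12+24+38 = 81.
LPT (decreasing processing time): Sample 2 Sample 1 Sample 4 Sample 3 Sample 5.
Sample 2: 0→14
Sample 1: 14→26
Sample 4: 26→33
Sample 3: 33→36
Sample 5: 36→38
Sum = 14+26+33+36+38 = 147.
Difference = 81 − 147 = -66.

-66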